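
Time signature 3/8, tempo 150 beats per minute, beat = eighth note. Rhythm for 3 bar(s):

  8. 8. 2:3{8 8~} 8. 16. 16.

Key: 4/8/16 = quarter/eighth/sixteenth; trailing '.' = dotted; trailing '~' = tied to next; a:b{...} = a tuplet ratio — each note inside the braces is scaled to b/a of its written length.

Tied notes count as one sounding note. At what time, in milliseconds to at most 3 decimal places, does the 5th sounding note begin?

1. 0.0ms @ 0 + 600.0ms (3/2)
2. 600.0ms @ 3/2 + 600.0ms (3/2)
3. 1200.0ms @ 3 + 600.0ms (3/2)
4. 1800.0ms @ 9/2 + 1200.0ms (3)
5. 3000.0ms @ 15/2 + 300.0ms (3/4)
6. 3300.0ms @ 33/4 + 300.0ms (3/4)

note 5 onset = 15/2b = 3000.0ms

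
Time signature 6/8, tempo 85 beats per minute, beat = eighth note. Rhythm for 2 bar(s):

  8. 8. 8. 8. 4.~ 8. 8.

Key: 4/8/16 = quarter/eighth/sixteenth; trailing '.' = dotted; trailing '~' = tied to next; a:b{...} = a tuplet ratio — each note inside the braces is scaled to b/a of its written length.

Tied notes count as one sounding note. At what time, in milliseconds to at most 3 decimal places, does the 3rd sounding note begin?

note 3 onset = 3b = 2117.647ms

1. 0.0ms @ 0 + 1058.824ms (3/2)
2. 1058.824ms @ 3/2 + 1058.824ms (3/2)
3. 2117.647ms @ 3 + 1058.824ms (3/2)
4. 3176.471ms @ 9/2 + 1058.824ms (3/2)
5. 4235.294ms @ 6 + 3176.471ms (9/2)
6. 7411.765ms @ 21/2 + 1058.824ms (3/2)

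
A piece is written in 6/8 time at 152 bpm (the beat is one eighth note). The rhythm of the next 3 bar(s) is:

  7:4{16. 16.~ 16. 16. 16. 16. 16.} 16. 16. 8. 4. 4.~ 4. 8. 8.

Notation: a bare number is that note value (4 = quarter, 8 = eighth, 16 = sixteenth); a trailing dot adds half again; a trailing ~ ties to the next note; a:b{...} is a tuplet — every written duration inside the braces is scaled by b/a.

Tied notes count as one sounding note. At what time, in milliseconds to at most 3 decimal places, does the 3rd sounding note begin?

1. 0.0ms @ 0 + 169.173ms (3/7)
2. 169.173ms @ 3/7 + 338.346ms (6/7)
3. 507.519ms @ 9/7 + 169.173ms (3/7)
4. 676.692ms @ 12/7 + 169.173ms (3/7)
5. 845.865ms @ 15/7 + 169.173ms (3/7)
6. 1015.038ms @ 18/7 + 169.173ms (3/7)
7. 1184.211ms @ 3 + 296.053ms (3/4)
8. 1480.263ms @ 15/4 + 296.053ms (3/4)
9. 1776.316ms @ 9/2 + 592.105ms (3/2)
10. 2368.421ms @ 6 + 1184.211ms (3)
11. 3552.632ms @ 9 + 2368.421ms (6)
12. 5921.053ms @ 15 + 592.105ms (3/2)
13. 6513.158ms @ 33/2 + 592.105ms (3/2)

note 3 onset = 9/7b = 507.519ms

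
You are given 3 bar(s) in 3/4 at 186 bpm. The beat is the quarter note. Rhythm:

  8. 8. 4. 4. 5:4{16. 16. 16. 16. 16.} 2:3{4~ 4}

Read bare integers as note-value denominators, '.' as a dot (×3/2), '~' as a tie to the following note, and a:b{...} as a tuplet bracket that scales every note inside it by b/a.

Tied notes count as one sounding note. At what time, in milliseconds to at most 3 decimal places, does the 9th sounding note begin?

note 9 onset = 57/10b = 1838.71ms

1. 0.0ms @ 0 + 241.935ms (3/4)
2. 241.935ms @ 3/4 + 241.935ms (3/4)
3. 483.871ms @ 3/2 + 483.871ms (3/2)
4. 967.742ms @ 3 + 483.871ms (3/2)
5. 1451.613ms @ 9/2 + 96.774ms (3/10)
6. 1548.387ms @ 24/5 + 96.774ms (3/10)
7. 1645.161ms @ 51/10 + 96.774ms (3/10)
8. 1741.935ms @ 27/5 + 96.774ms (3/10)
9. 1838.71ms @ 57/10 + 96.774ms (3/10)
10. 1935.484ms @ 6 + 967.742ms (3)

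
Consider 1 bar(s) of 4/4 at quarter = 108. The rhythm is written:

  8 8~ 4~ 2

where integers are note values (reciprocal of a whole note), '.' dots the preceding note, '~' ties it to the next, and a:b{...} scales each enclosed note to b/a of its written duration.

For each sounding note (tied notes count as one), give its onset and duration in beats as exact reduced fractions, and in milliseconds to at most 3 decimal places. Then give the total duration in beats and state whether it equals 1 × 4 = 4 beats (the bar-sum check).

1) 0.0ms=0b +277.778ms=1/2b
2) 277.778ms=1/2b +1944.444ms=7/2b
Σ=4b of 4 (108bpm 4/4) — PASS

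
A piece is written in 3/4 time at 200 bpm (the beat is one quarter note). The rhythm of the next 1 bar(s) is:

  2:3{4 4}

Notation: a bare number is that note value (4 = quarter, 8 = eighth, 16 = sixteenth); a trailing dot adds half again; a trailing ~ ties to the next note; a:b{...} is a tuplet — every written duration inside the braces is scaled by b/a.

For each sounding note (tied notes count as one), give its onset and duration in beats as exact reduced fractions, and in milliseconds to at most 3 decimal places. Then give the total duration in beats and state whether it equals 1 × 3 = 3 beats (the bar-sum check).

1) 0.0ms=0b +450.0ms=3/2b
2) 450.0ms=3/2b +450.0ms=3/2b
Σ=3b of 3 (200bpm 3/4) — PASS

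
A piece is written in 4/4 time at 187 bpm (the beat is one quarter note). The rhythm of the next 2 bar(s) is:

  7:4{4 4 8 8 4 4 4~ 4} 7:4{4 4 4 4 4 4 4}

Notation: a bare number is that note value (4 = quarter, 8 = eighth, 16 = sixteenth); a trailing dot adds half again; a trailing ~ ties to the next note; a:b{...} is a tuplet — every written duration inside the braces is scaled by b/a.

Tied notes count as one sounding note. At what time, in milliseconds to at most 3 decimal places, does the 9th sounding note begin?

note 9 onset = 32/7b = 1466.769ms

1. 0.0ms @ 0 + 183.346ms (4/7)
2. 183.346ms @ 4/7 + 183.346ms (4/7)
3. 366.692ms @ 8/7 + 91.673ms (2/7)
4. 458.365ms @ 10/7 + 91.673ms (2/7)
5. 550.038ms @ 12/7 + 183.346ms (4/7)
6. 733.384ms @ 16/7 + 183.346ms (4/7)
7. 916.73ms @ 20/7 + 366.692ms (8/7)
8. 1283.422ms @ 4 + 183.346ms (4/7)
9. 1466.769ms @ 32/7 + 183.346ms (4/7)
10. 1650.115ms @ 36/7 + 183.346ms (4/7)
11. 1833.461ms @ 40/7 + 183.346ms (4/7)
12. 2016.807ms @ 44/7 + 183.346ms (4/7)
13. 2200.153ms @ 48/7 + 183.346ms (4/7)
14. 2383.499ms @ 52/7 + 183.346ms (4/7)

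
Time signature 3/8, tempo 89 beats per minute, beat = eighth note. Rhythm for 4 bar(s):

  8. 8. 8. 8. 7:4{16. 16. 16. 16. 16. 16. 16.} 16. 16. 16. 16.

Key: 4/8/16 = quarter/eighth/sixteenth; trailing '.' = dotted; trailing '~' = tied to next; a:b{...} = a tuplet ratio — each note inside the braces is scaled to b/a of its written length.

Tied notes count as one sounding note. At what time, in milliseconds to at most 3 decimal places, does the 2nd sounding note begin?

1. 0.0ms @ 0 + 1011.236ms (3/2)
2. 1011.236ms @ 3/2 + 1011.236ms (3/2)
3. 2022.472ms @ 3 + 1011.236ms (3/2)
4. 3033.708ms @ 9/2 + 1011.236ms (3/2)
5. 4044.944ms @ 6 + 288.925ms (3/7)
6. 4333.868ms @ 45/7 + 288.925ms (3/7)
7. 4622.793ms @ 48/7 + 288.925ms (3/7)
8. 4911.717ms @ 51/7 + 288.925ms (3/7)
9. 5200.642ms @ 54/7 + 288.925ms (3/7)
10. 5489.567ms @ 57/7 + 288.925ms (3/7)
11. 5778.491ms @ 60/7 + 288.925ms (3/7)
12. 6067.416ms @ 9 + 505.618ms (3/4)
13. 6573.034ms @ 39/4 + 505.618ms (3/4)
14. 7078.652ms @ 21/2 + 505.618ms (3/4)
15. 7584.27ms @ 45/4 + 505.618ms (3/4)

note 2 onset = 3/2b = 1011.236ms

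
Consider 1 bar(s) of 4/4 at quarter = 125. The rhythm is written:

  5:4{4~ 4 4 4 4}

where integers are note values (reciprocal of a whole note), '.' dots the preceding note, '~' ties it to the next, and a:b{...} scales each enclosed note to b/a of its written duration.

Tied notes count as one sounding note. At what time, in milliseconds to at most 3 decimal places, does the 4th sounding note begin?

note 4 onset = 16/5b = 1536.0ms

1. 0.0ms @ 0 + 768.0ms (8/5)
2. 768.0ms @ 8/5 + 384.0ms (4/5)
3. 1152.0ms @ 12/5 + 384.0ms (4/5)
4. 1536.0ms @ 16/5 + 384.0ms (4/5)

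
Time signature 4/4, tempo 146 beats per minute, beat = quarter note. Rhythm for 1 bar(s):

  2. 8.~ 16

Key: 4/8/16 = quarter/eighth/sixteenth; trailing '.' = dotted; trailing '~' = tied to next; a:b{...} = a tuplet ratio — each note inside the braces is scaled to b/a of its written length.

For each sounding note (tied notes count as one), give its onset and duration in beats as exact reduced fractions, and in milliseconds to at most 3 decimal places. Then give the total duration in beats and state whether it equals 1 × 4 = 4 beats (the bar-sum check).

1) 0.0ms=0b +1232.877ms=3b
2) 1232.877ms=3b +410.959ms=1b
Σ=4b of 4 (146bpm 4/4) — PASS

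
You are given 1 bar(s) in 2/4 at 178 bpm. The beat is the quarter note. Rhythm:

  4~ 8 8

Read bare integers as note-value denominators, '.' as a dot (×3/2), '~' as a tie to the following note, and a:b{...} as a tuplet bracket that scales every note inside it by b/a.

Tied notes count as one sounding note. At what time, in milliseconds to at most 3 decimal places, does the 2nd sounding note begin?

1. 0.0ms @ 0 + 505.618ms (3/2)
2. 505.618ms @ 3/2 + 168.539ms (1/2)

note 2 onset = 3/2b = 505.618ms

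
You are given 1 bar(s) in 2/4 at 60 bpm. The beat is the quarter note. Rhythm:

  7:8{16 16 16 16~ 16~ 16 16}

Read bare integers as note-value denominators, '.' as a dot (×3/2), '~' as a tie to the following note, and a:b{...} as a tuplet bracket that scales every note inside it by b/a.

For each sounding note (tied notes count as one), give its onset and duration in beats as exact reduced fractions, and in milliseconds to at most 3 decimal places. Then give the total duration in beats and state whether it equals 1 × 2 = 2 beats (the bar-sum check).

1) 0.0ms=0b +285.714ms=2/7b
2) 285.714ms=2/7b +285.714ms=2/7b
3) 571.429ms=4/7b +285.714ms=2/7b
4) 857.143ms=6/7b +857.143ms=6/7b
5) 1714.286ms=12/7b +285.714ms=2/7b
Σ=2b of 2 (60bpm 2/4) — PASS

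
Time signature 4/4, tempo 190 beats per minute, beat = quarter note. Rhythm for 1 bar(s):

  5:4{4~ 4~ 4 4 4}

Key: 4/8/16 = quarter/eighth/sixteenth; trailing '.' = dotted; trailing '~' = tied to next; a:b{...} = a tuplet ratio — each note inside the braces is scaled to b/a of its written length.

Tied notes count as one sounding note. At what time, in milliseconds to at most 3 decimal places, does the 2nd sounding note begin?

1. 0.0ms @ 0 + 757.895ms (12/5)
2. 757.895ms @ 12/5 + 252.632ms (4/5)
3. 1010.526ms @ 16/5 + 252.632ms (4/5)

note 2 onset = 12/5b = 757.895ms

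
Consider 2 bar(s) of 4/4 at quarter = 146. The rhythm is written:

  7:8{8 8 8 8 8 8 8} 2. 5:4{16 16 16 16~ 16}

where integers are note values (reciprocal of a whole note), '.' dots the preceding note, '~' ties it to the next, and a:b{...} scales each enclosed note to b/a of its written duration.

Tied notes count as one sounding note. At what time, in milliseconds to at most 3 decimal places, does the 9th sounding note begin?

note 9 onset = 7b = 2876.712ms

1. 0.0ms @ 0 + 234.834ms (4/7)
2. 234.834ms @ 4/7 + 234.834ms (4/7)
3. 469.667ms @ 8/7 + 234.834ms (4/7)
4. 704.501ms @ 12/7 + 234.834ms (4/7)
5. 939.335ms @ 16/7 + 234.834ms (4/7)
6. 1174.168ms @ 20/7 + 234.834ms (4/7)
7. 1409.002ms @ 24/7 + 234.834ms (4/7)
8. 1643.836ms @ 4 + 1232.877ms (3)
9. 2876.712ms @ 7 + 82.192ms (1/5)
10. 2958.904ms @ 36/5 + 82.192ms (1/5)
11. 3041.096ms @ 37/5 + 82.192ms (1/5)
12. 3123.288ms @ 38/5 + 164.384ms (2/5)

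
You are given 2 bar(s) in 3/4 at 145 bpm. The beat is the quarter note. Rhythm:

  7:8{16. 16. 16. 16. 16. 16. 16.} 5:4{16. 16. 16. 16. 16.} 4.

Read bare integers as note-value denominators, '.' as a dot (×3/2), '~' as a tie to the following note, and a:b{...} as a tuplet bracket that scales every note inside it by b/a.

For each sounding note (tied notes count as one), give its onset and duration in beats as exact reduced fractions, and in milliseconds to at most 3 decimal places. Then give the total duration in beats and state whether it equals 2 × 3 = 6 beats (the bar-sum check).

1) 0.0ms=0b +177.34ms=3/7b
2) 177.34ms=3/7b +177.34ms=3/7b
3) 354.68ms=6/7b +177.34ms=3/7b
4) 532.02ms=9/7b +177.34ms=3/7b
5) 709.36ms=12/7b +177.34ms=3/7b
6) 886.7ms=15/7b +177.34ms=3/7b
7) 1064.039ms=18/7b +177.34ms=3/7b
8) 1241.379ms=3b +124.138ms=3/10b
9) 1365.517ms=33/10b +124.138ms=3/10b
10) 1489.655ms=18/5b +124.138ms=3/10b
11) 1613.793ms=39/10b +124.138ms=3/10b
12) 1737.931ms=21/5b +124.138ms=3/10b
13) 1862.069ms=9/2b +620.69ms=3/2b
Σ=6b of 6 (145bpm 3/4) — PASS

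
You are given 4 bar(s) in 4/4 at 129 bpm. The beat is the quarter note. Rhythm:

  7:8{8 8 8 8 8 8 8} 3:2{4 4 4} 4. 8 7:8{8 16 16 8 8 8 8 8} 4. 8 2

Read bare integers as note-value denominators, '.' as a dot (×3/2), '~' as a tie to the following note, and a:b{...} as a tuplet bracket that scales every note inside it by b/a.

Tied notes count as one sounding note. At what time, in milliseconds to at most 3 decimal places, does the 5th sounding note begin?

1. 0.0ms @ 0 + 265.781ms (4/7)
2. 265.781ms @ 4/7 + 265.781ms (4/7)
3. 531.561ms @ 8/7 + 265.781ms (4/7)
4. 797.342ms @ 12/7 + 265.781ms (4/7)
5. 1063.123ms @ 16/7 + 265.781ms (4/7)
6. 1328.904ms @ 20/7 + 265.781ms (4/7)
7. 1594.684ms @ 24/7 + 265.781ms (4/7)
8. 1860.465ms @ 4 + 310.078ms (2/3)
9. 2170.543ms @ 14/3 + 310.078ms (2/3)
10. 2480.62ms @ 16/3 + 310.078ms (2/3)
11. 2790.698ms @ 6 + 697.674ms (3/2)
12. 3488.372ms @ 15/2 + 232.558ms (1/2)
13. 3720.93ms @ 8 + 265.781ms (4/7)
14. 3986.711ms @ 60/7 + 132.89ms (2/7)
15. 4119.601ms @ 62/7 + 132.89ms (2/7)
16. 4252.492ms @ 64/7 + 265.781ms (4/7)
17. 4518.272ms @ 68/7 + 265.781ms (4/7)
18. 4784.053ms @ 72/7 + 265.781ms (4/7)
19. 5049.834ms @ 76/7 + 265.781ms (4/7)
20. 5315.615ms @ 80/7 + 265.781ms (4/7)
21. 5581.395ms @ 12 + 697.674ms (3/2)
22. 6279.07ms @ 27/2 + 232.558ms (1/2)
23. 6511.628ms @ 14 + 930.233ms (2)

note 5 onset = 16/7b = 1063.123ms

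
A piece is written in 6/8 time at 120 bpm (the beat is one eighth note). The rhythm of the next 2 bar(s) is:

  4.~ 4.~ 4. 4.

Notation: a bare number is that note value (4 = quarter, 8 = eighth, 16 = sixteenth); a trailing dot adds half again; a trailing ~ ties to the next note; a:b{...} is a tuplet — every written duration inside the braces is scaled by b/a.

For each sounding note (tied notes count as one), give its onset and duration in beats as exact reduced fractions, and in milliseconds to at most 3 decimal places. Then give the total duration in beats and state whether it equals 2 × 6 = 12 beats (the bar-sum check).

1) 0.0ms=0b +4500.0ms=9b
2) 4500.0ms=9b +1500.0ms=3b
Σ=12b of 12 (120bpm 6/8) — PASS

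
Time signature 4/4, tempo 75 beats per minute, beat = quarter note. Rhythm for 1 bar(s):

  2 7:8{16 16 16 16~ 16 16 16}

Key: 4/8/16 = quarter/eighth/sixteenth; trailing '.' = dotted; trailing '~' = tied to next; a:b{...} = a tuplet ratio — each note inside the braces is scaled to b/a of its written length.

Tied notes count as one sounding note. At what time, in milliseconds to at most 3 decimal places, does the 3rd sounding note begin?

note 3 onset = 16/7b = 1828.571ms

1. 0.0ms @ 0 + 1600.0ms (2)
2. 1600.0ms @ 2 + 228.571ms (2/7)
3. 1828.571ms @ 16/7 + 228.571ms (2/7)
4. 2057.143ms @ 18/7 + 228.571ms (2/7)
5. 2285.714ms @ 20/7 + 457.143ms (4/7)
6. 2742.857ms @ 24/7 + 228.571ms (2/7)
7. 2971.429ms @ 26/7 + 228.571ms (2/7)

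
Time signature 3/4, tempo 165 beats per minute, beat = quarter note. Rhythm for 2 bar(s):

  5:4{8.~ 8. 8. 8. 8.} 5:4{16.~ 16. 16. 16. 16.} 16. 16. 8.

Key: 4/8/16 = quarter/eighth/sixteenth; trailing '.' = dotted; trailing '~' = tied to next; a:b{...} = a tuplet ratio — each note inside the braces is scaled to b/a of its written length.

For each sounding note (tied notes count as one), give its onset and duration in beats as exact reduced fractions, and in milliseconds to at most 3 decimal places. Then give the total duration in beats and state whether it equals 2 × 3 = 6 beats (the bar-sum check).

1) 0.0ms=0b +436.364ms=6/5b
2) 436.364ms=6/5b +218.182ms=3/5b
3) 654.545ms=9/5b +218.182ms=3/5b
4) 872.727ms=12/5b +218.182ms=3/5b
5) 1090.909ms=3b +218.182ms=3/5b
6) 1309.091ms=18/5b +109.091ms=3/10b
7) 1418.182ms=39/10b +109.091ms=3/10b
8) 1527.273ms=21/5b +109.091ms=3/10b
9) 1636.364ms=9/2b +136.364ms=3/8b
10) 1772.727ms=39/8b +136.364ms=3/8b
11) 1909.091ms=21/4b +272.727ms=3/4b
Σ=6b of 6 (165bpm 3/4) — PASS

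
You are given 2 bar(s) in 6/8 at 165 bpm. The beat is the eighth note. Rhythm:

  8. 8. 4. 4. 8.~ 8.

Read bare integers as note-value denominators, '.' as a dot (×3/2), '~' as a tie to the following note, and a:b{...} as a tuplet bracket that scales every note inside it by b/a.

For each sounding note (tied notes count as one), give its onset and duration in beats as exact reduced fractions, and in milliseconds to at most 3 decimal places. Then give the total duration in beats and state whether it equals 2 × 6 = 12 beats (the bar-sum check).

1) 0.0ms=0b +545.455ms=3/2b
2) 545.455ms=3/2b +545.455ms=3/2b
3) 1090.909ms=3b +1090.909ms=3b
4) 2181.818ms=6b +1090.909ms=3b
5) 3272.727ms=9b +1090.909ms=3b
Σ=12b of 12 (165bpm 6/8) — PASS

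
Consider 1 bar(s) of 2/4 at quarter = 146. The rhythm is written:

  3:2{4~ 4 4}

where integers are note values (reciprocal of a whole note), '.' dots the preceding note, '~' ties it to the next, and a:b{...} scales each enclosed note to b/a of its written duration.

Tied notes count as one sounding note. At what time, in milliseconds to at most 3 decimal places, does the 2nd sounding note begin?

1. 0.0ms @ 0 + 547.945ms (4/3)
2. 547.945ms @ 4/3 + 273.973ms (2/3)

note 2 onset = 4/3b = 547.945ms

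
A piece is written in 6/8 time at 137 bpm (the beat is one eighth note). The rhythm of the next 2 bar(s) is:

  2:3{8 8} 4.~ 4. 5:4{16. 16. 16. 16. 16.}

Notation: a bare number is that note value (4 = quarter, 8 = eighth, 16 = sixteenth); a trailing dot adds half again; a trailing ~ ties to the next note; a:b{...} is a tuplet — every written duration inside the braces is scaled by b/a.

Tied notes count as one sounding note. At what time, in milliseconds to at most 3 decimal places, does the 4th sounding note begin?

note 4 onset = 9b = 3941.606ms

1. 0.0ms @ 0 + 656.934ms (3/2)
2. 656.934ms @ 3/2 + 656.934ms (3/2)
3. 1313.869ms @ 3 + 2627.737ms (6)
4. 3941.606ms @ 9 + 262.774ms (3/5)
5. 4204.38ms @ 48/5 + 262.774ms (3/5)
6. 4467.153ms @ 51/5 + 262.774ms (3/5)
7. 4729.927ms @ 54/5 + 262.774ms (3/5)
8. 4992.701ms @ 57/5 + 262.774ms (3/5)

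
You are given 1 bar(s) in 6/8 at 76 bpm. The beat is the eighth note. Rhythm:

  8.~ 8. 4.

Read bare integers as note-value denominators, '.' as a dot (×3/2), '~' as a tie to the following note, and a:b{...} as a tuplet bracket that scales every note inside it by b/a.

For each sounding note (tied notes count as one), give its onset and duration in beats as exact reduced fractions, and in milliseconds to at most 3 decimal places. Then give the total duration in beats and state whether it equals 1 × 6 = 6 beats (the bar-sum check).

1) 0.0ms=0b +2368.421ms=3b
2) 2368.421ms=3b +2368.421ms=3b
Σ=6b of 6 (76bpm 6/8) — PASS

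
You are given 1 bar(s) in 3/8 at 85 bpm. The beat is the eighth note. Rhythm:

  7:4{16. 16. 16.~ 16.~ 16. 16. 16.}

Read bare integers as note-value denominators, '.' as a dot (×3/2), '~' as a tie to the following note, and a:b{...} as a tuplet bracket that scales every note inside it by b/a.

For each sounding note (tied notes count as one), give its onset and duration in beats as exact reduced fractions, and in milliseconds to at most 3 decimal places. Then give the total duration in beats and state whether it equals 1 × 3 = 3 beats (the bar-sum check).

1) 0.0ms=0b +302.521ms=3/7b
2) 302.521ms=3/7b +302.521ms=3/7b
3) 605.042ms=6/7b +907.563ms=9/7b
4) 1512.605ms=15/7b +302.521ms=3/7b
5) 1815.126ms=18/7b +302.521ms=3/7b
Σ=3b of 3 (85bpm 3/8) — PASS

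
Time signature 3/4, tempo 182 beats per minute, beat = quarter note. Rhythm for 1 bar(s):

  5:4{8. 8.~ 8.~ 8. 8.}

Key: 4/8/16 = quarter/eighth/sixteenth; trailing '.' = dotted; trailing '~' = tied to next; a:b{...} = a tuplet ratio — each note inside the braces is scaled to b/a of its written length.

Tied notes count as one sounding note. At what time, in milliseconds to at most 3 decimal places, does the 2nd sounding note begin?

1. 0.0ms @ 0 + 197.802ms (3/5)
2. 197.802ms @ 3/5 + 593.407ms (9/5)
3. 791.209ms @ 12/5 + 197.802ms (3/5)

note 2 onset = 3/5b = 197.802ms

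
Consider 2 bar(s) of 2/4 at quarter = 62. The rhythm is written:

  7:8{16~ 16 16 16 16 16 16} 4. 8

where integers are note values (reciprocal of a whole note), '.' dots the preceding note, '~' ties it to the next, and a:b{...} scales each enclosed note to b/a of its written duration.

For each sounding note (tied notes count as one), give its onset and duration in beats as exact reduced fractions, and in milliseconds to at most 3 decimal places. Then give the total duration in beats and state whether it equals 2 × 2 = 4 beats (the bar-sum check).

1) 0.0ms=0b +552.995ms=4/7b
2) 552.995ms=4/7b +276.498ms=2/7b
3) 829.493ms=6/7b +276.498ms=2/7b
4) 1105.991ms=8/7b +276.498ms=2/7b
5) 1382.488ms=10/7b +276.498ms=2/7b
6) 1658.986ms=12/7b +276.498ms=2/7b
7) 1935.484ms=2b +1451.613ms=3/2b
8) 3387.097ms=7/2b +483.871ms=1/2b
Σ=4b of 4 (62bpm 2/4) — PASS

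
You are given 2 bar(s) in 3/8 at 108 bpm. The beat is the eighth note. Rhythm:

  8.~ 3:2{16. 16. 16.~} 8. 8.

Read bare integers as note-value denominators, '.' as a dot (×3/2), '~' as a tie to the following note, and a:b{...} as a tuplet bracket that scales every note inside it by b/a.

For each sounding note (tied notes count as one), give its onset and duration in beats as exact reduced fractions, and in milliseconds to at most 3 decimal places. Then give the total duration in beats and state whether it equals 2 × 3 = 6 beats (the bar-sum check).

1) 0.0ms=0b +1111.111ms=2b
2) 1111.111ms=2b +277.778ms=1/2b
3) 1388.889ms=5/2b +1111.111ms=2b
4) 2500.0ms=9/2b +833.333ms=3/2b
Σ=6b of 6 (108bpm 3/8) — PASS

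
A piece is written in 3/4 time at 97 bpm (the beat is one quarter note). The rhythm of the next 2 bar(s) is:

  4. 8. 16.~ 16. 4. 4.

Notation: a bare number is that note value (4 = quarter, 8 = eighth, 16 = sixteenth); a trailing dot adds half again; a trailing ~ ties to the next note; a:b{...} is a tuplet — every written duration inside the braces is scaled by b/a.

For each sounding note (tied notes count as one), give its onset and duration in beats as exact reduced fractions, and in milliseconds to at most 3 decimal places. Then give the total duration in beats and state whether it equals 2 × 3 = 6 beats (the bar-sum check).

1) 0.0ms=0b +927.835ms=3/2b
2) 927.835ms=3/2b +463.918ms=3/4b
3) 1391.753ms=9/4b +463.918ms=3/4b
4) 1855.67ms=3b +927.835ms=3/2b
5) 2783.505ms=9/2b +927.835ms=3/2b
Σ=6b of 6 (97bpm 3/4) — PASS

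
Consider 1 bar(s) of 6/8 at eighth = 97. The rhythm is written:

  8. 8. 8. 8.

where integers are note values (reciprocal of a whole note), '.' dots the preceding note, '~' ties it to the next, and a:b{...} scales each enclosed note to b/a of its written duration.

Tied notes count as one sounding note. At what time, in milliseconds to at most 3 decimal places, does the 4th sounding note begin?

1. 0.0ms @ 0 + 927.835ms (3/2)
2. 927.835ms @ 3/2 + 927.835ms (3/2)
3. 1855.67ms @ 3 + 927.835ms (3/2)
4. 2783.505ms @ 9/2 + 927.835ms (3/2)

note 4 onset = 9/2b = 2783.505ms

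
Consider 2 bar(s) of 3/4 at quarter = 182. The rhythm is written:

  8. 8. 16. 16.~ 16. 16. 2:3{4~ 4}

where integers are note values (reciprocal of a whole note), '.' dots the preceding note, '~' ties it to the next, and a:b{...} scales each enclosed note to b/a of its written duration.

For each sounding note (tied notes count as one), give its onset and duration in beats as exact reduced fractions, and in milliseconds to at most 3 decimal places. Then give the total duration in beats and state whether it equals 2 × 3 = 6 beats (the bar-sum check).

1) 0.0ms=0b +247.253ms=3/4b
2) 247.253ms=3/4b +247.253ms=3/4b
3) 494.505ms=3/2b +123.626ms=3/8b
4) 618.132ms=15/8b +247.253ms=3/4b
5) 865.385ms=21/8b +123.626ms=3/8b
6) 989.011ms=3b +989.011ms=3b
Σ=6b of 6 (182bpm 3/4) — PASS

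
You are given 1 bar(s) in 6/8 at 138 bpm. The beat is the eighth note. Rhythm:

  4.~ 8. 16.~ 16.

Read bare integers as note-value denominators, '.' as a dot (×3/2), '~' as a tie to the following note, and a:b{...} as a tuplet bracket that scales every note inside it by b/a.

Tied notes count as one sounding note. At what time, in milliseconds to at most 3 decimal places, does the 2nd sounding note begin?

1. 0.0ms @ 0 + 1956.522ms (9/2)
2. 1956.522ms @ 9/2 + 652.174ms (3/2)

note 2 onset = 9/2b = 1956.522ms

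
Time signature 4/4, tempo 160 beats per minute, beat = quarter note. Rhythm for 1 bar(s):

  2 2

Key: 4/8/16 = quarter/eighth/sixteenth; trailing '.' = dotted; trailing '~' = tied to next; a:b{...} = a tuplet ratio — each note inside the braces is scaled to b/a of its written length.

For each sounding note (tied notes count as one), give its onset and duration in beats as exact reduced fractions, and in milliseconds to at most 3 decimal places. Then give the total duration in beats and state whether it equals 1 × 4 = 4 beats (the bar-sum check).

1) 0.0ms=0b +750.0ms=2b
2) 750.0ms=2b +750.0ms=2b
Σ=4b of 4 (160bpm 4/4) — PASS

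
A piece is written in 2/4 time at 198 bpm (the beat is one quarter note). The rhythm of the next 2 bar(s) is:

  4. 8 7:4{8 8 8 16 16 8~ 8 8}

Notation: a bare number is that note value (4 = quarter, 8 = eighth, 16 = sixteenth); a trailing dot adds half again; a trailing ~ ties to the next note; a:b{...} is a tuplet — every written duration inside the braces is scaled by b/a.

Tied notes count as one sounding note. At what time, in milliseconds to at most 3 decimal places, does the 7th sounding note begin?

1. 0.0ms @ 0 + 454.545ms (3/2)
2. 454.545ms @ 3/2 + 151.515ms (1/2)
3. 606.061ms @ 2 + 86.58ms (2/7)
4. 692.641ms @ 16/7 + 86.58ms (2/7)
5. 779.221ms @ 18/7 + 86.58ms (2/7)
6. 865.801ms @ 20/7 + 43.29ms (1/7)
7. 909.091ms @ 3 + 43.29ms (1/7)
8. 952.381ms @ 22/7 + 173.16ms (4/7)
9. 1125.541ms @ 26/7 + 86.58ms (2/7)

note 7 onset = 3b = 909.091ms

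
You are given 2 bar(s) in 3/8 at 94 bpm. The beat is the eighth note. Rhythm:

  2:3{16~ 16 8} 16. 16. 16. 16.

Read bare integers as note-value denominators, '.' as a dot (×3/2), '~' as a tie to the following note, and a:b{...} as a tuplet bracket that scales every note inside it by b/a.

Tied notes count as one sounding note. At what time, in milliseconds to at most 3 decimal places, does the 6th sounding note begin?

note 6 onset = 21/4b = 3351.064ms

1. 0.0ms @ 0 + 957.447ms (3/2)
2. 957.447ms @ 3/2 + 957.447ms (3/2)
3. 1914.894ms @ 3 + 478.723ms (3/4)
4. 2393.617ms @ 15/4 + 478.723ms (3/4)
5. 2872.34ms @ 9/2 + 478.723ms (3/4)
6. 3351.064ms @ 21/4 + 478.723ms (3/4)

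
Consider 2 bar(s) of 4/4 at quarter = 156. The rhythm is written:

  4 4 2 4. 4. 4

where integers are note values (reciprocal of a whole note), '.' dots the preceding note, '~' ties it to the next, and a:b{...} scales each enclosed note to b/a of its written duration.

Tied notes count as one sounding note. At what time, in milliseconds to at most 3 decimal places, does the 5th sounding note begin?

note 5 onset = 11/2b = 2115.385ms

1. 0.0ms @ 0 + 384.615ms (1)
2. 384.615ms @ 1 + 384.615ms (1)
3. 769.231ms @ 2 + 769.231ms (2)
4. 1538.462ms @ 4 + 576.923ms (3/2)
5. 2115.385ms @ 11/2 + 576.923ms (3/2)
6. 2692.308ms @ 7 + 384.615ms (1)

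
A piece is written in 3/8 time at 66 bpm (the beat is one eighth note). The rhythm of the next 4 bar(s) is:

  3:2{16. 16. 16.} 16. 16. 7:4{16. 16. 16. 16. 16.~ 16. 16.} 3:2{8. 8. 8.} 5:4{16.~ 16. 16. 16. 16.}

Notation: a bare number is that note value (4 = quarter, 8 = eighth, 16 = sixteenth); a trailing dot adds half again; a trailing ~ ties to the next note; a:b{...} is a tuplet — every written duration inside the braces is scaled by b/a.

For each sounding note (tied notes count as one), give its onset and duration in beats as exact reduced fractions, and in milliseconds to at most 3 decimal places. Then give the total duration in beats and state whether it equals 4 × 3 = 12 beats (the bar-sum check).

1) 0.0ms=0b +454.545ms=1/2b
2) 454.545ms=1/2b +454.545ms=1/2b
3) 909.091ms=1b +454.545ms=1/2b
4) 1363.636ms=3/2b +681.818ms=3/4b
5) 2045.455ms=9/4b +681.818ms=3/4b
6) 2727.273ms=3b +389.61ms=3/7b
7) 3116.883ms=24/7b +389.61ms=3/7b
8) 3506.494ms=27/7b +389.61ms=3/7b
9) 3896.104ms=30/7b +389.61ms=3/7b
10) 4285.714ms=33/7b +779.221ms=6/7b
11) 5064.935ms=39/7b +389.61ms=3/7b
12) 5454.545ms=6b +909.091ms=1b
13) 6363.636ms=7b +909.091ms=1b
14) 7272.727ms=8b +909.091ms=1b
15) 8181.818ms=9b +1090.909ms=6/5b
16) 9272.727ms=51/5b +545.455ms=3/5b
17) 9818.182ms=54/5b +545.455ms=3/5b
18) 10363.636ms=57/5b +545.455ms=3/5b
Σ=12b of 12 (66bpm 3/8) — PASS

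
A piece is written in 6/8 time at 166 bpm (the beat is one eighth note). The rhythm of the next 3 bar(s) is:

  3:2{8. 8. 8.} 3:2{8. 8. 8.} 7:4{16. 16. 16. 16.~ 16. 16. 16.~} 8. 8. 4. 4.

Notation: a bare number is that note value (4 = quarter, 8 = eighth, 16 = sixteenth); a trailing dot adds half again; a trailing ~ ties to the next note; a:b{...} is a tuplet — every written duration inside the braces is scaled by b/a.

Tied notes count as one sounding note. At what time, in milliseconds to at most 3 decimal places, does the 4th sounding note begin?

note 4 onset = 3b = 1084.337ms

1. 0.0ms @ 0 + 361.446ms (1)
2. 361.446ms @ 1 + 361.446ms (1)
3. 722.892ms @ 2 + 361.446ms (1)
4. 1084.337ms @ 3 + 361.446ms (1)
5. 1445.783ms @ 4 + 361.446ms (1)
6. 1807.229ms @ 5 + 361.446ms (1)
7. 2168.675ms @ 6 + 154.905ms (3/7)
8. 2323.58ms @ 45/7 + 154.905ms (3/7)
9. 2478.485ms @ 48/7 + 154.905ms (3/7)
10. 2633.391ms @ 51/7 + 309.811ms (6/7)
11. 2943.201ms @ 57/7 + 154.905ms (3/7)
12. 3098.107ms @ 60/7 + 697.074ms (27/14)
13. 3795.181ms @ 21/2 + 542.169ms (3/2)
14. 4337.349ms @ 12 + 1084.337ms (3)
15. 5421.687ms @ 15 + 1084.337ms (3)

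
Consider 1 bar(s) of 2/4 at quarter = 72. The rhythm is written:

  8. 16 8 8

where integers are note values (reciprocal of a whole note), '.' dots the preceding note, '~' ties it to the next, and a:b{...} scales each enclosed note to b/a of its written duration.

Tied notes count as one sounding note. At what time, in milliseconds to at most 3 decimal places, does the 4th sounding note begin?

note 4 onset = 3/2b = 1250.0ms

1. 0.0ms @ 0 + 625.0ms (3/4)
2. 625.0ms @ 3/4 + 208.333ms (1/4)
3. 833.333ms @ 1 + 416.667ms (1/2)
4. 1250.0ms @ 3/2 + 416.667ms (1/2)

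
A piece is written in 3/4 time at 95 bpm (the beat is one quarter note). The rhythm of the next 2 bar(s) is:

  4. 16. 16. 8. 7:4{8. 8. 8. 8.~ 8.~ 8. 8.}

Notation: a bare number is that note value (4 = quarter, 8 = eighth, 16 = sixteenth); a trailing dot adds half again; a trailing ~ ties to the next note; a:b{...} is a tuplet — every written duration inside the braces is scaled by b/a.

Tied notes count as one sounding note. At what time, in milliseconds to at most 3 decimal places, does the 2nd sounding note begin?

1. 0.0ms @ 0 + 947.368ms (3/2)
2. 947.368ms @ 3/2 + 236.842ms (3/8)
3. 1184.211ms @ 15/8 + 236.842ms (3/8)
4. 1421.053ms @ 9/4 + 473.684ms (3/4)
5. 1894.737ms @ 3 + 270.677ms (3/7)
6. 2165.414ms @ 24/7 + 270.677ms (3/7)
7. 2436.09ms @ 27/7 + 270.677ms (3/7)
8. 2706.767ms @ 30/7 + 812.03ms (9/7)
9. 3518.797ms @ 39/7 + 270.677ms (3/7)

note 2 onset = 3/2b = 947.368ms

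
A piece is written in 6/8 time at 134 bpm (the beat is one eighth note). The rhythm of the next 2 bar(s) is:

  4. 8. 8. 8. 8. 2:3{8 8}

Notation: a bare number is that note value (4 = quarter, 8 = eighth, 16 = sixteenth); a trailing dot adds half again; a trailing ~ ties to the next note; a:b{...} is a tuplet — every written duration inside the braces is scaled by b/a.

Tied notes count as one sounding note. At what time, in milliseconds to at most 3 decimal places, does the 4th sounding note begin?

1. 0.0ms @ 0 + 1343.284ms (3)
2. 1343.284ms @ 3 + 671.642ms (3/2)
3. 2014.925ms @ 9/2 + 671.642ms (3/2)
4. 2686.567ms @ 6 + 671.642ms (3/2)
5. 3358.209ms @ 15/2 + 671.642ms (3/2)
6. 4029.851ms @ 9 + 671.642ms (3/2)
7. 4701.493ms @ 21/2 + 671.642ms (3/2)

note 4 onset = 6b = 2686.567ms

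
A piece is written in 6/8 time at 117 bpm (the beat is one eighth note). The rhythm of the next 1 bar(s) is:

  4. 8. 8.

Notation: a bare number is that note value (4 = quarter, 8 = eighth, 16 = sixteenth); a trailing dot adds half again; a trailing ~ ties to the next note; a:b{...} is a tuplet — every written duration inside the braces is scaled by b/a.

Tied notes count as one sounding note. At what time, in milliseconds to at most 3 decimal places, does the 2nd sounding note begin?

note 2 onset = 3b = 1538.462ms

1. 0.0ms @ 0 + 1538.462ms (3)
2. 1538.462ms @ 3 + 769.231ms (3/2)
3. 2307.692ms @ 9/2 + 769.231ms (3/2)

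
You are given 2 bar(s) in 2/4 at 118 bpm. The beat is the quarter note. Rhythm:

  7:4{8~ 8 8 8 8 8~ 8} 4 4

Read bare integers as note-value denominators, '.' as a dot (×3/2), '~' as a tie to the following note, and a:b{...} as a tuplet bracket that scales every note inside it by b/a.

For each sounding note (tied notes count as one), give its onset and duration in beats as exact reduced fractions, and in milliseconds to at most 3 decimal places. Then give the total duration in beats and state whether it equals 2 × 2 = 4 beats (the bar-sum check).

1) 0.0ms=0b +290.557ms=4/7b
2) 290.557ms=4/7b +145.278ms=2/7b
3) 435.835ms=6/7b +145.278ms=2/7b
4) 581.114ms=8/7b +145.278ms=2/7b
5) 726.392ms=10/7b +290.557ms=4/7b
6) 1016.949ms=2b +508.475ms=1b
7) 1525.424ms=3b +508.475ms=1b
Σ=4b of 4 (118bpm 2/4) — PASS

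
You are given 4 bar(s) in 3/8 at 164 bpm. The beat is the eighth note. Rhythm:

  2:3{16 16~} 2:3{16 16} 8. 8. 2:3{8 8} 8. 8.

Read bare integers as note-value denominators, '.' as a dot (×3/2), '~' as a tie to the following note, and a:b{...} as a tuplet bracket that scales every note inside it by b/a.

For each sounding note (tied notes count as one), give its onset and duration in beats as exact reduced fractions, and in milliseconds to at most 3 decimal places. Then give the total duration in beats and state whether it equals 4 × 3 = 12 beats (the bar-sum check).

1) 0.0ms=0b +274.39ms=3/4b
2) 274.39ms=3/4b +548.78ms=3/2b
3) 823.171ms=9/4b +274.39ms=3/4b
4) 1097.561ms=3b +548.78ms=3/2b
5) 1646.341ms=9/2b +548.78ms=3/2b
6) 2195.122ms=6b +548.78ms=3/2b
7) 2743.902ms=15/2b +548.78ms=3/2b
8) 3292.683ms=9b +548.78ms=3/2b
9) 3841.463ms=21/2b +548.78ms=3/2b
Σ=12b of 12 (164bpm 3/8) — PASS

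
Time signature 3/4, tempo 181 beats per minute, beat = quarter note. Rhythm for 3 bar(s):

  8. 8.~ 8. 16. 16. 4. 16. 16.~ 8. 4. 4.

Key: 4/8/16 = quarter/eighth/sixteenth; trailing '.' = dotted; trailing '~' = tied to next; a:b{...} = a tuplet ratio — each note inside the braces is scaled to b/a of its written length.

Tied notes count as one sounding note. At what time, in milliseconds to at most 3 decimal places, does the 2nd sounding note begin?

1. 0.0ms @ 0 + 248.619ms (3/4)
2. 248.619ms @ 3/4 + 497.238ms (3/2)
3. 745.856ms @ 9/4 + 124.309ms (3/8)
4. 870.166ms @ 21/8 + 124.309ms (3/8)
5. 994.475ms @ 3 + 497.238ms (3/2)
6. 1491.713ms @ 9/2 + 124.309ms (3/8)
7. 1616.022ms @ 39/8 + 372.928ms (9/8)
8. 1988.95ms @ 6 + 497.238ms (3/2)
9. 2486.188ms @ 15/2 + 497.238ms (3/2)

note 2 onset = 3/4b = 248.619ms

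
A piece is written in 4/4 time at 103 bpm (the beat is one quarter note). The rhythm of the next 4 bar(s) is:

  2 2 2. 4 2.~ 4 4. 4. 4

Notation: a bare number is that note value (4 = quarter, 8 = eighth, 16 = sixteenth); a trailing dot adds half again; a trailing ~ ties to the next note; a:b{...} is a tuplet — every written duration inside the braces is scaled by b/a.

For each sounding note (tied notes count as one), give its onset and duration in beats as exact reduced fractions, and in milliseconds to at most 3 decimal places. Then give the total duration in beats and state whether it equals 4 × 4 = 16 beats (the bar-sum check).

1) 0.0ms=0b +1165.049ms=2b
2) 1165.049ms=2b +1165.049ms=2b
3) 2330.097ms=4b +1747.573ms=3b
4) 4077.67ms=7b +582.524ms=1b
5) 4660.194ms=8b +2330.097ms=4b
6) 6990.291ms=12b +873.786ms=3/2b
7) 7864.078ms=27/2b +873.786ms=3/2b
8) 8737.864ms=15b +582.524ms=1b
Σ=16b of 16 (103bpm 4/4) — PASS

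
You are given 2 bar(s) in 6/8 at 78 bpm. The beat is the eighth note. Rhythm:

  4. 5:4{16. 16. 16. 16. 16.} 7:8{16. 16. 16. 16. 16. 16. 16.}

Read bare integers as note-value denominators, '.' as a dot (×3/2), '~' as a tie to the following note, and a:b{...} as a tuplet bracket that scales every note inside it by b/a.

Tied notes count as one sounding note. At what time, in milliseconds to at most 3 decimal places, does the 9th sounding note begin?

note 9 onset = 54/7b = 5934.066ms

1. 0.0ms @ 0 + 2307.692ms (3)
2. 2307.692ms @ 3 + 461.538ms (3/5)
3. 2769.231ms @ 18/5 + 461.538ms (3/5)
4. 3230.769ms @ 21/5 + 461.538ms (3/5)
5. 3692.308ms @ 24/5 + 461.538ms (3/5)
6. 4153.846ms @ 27/5 + 461.538ms (3/5)
7. 4615.385ms @ 6 + 659.341ms (6/7)
8. 5274.725ms @ 48/7 + 659.341ms (6/7)
9. 5934.066ms @ 54/7 + 659.341ms (6/7)
10. 6593.407ms @ 60/7 + 659.341ms (6/7)
11. 7252.747ms @ 66/7 + 659.341ms (6/7)
12. 7912.088ms @ 72/7 + 659.341ms (6/7)
13. 8571.429ms @ 78/7 + 659.341ms (6/7)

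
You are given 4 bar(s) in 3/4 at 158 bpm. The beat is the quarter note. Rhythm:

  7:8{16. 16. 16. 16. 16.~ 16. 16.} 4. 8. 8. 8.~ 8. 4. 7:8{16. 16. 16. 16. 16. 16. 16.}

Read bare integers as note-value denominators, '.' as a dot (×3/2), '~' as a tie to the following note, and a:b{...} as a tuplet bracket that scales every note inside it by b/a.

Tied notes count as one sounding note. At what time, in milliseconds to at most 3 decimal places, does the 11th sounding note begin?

1. 0.0ms @ 0 + 162.749ms (3/7)
2. 162.749ms @ 3/7 + 162.749ms (3/7)
3. 325.497ms @ 6/7 + 162.749ms (3/7)
4. 488.246ms @ 9/7 + 162.749ms (3/7)
5. 650.995ms @ 12/7 + 325.497ms (6/7)
6. 976.492ms @ 18/7 + 162.749ms (3/7)
7. 1139.241ms @ 3 + 569.62ms (3/2)
8. 1708.861ms @ 9/2 + 284.81ms (3/4)
9. 1993.671ms @ 21/4 + 284.81ms (3/4)
10. 2278.481ms @ 6 + 569.62ms (3/2)
11. 2848.101ms @ 15/2 + 569.62ms (3/2)
12. 3417.722ms @ 9 + 162.749ms (3/7)
13. 3580.47ms @ 66/7 + 162.749ms (3/7)
14. 3743.219ms @ 69/7 + 162.749ms (3/7)
15. 3905.967ms @ 72/7 + 162.749ms (3/7)
16. 4068.716ms @ 75/7 + 162.749ms (3/7)
17. 4231.465ms @ 78/7 + 162.749ms (3/7)
18. 4394.213ms @ 81/7 + 162.749ms (3/7)

note 11 onset = 15/2b = 2848.101ms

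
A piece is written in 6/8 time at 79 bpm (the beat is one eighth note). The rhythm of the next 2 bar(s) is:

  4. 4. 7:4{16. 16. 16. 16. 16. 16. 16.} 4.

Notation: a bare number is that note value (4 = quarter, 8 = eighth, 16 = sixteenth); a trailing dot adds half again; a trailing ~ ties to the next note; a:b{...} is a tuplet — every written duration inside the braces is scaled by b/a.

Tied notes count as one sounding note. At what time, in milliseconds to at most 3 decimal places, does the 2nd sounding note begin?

note 2 onset = 3b = 2278.481ms

1. 0.0ms @ 0 + 2278.481ms (3)
2. 2278.481ms @ 3 + 2278.481ms (3)
3. 4556.962ms @ 6 + 325.497ms (3/7)
4. 4882.459ms @ 45/7 + 325.497ms (3/7)
5. 5207.957ms @ 48/7 + 325.497ms (3/7)
6. 5533.454ms @ 51/7 + 325.497ms (3/7)
7. 5858.951ms @ 54/7 + 325.497ms (3/7)
8. 6184.448ms @ 57/7 + 325.497ms (3/7)
9. 6509.946ms @ 60/7 + 325.497ms (3/7)
10. 6835.443ms @ 9 + 2278.481ms (3)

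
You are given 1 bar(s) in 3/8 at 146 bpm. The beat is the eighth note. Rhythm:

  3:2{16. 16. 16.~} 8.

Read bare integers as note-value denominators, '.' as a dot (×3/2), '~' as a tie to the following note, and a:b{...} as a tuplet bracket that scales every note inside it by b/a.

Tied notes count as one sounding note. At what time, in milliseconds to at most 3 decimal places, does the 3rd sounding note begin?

1. 0.0ms @ 0 + 205.479ms (1/2)
2. 205.479ms @ 1/2 + 205.479ms (1/2)
3. 410.959ms @ 1 + 821.918ms (2)

note 3 onset = 1b = 410.959ms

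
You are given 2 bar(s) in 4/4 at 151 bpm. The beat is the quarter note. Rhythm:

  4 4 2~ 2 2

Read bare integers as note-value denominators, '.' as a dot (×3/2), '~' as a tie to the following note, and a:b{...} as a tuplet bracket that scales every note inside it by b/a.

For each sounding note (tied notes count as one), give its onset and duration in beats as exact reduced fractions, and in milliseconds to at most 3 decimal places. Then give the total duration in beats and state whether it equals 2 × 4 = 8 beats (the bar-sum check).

1) 0.0ms=0b +397.351ms=1b
2) 397.351ms=1b +397.351ms=1b
3) 794.702ms=2b +1589.404ms=4b
4) 2384.106ms=6b +794.702ms=2b
Σ=8b of 8 (151bpm 4/4) — PASS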